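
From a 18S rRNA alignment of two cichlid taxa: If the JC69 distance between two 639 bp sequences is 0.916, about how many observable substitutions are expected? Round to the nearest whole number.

338

Invert JC69: p = (3/4)(1 − e^(−4d/3)) = 0.75 × (1 − e^(-1.221333)) = 0.75 × (1 − 0.294837) = 0.528872.
Expected differing sites = pL ≈ 0.528872 × 639 = 337.949208 ≈ 338.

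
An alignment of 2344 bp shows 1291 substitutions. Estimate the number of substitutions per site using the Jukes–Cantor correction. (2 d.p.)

p = 1291/2344 ≈ 0.550768.
d = −(3/4) ln(1 − 4p/3) = −0.75 ln(1 − 0.734357) = −0.75 ln(0.265643)
  = −0.75 × (-1.325602) = 0.994202 substitutions/site.

0.99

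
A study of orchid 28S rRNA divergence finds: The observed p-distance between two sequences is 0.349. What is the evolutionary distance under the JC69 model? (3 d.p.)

d = −(3/4) ln(1 − 4p/3) = −0.75 ln(1 − 0.465333) = −0.75 ln(0.534667)
  = −0.75 × (-0.626111) = 0.469583 substitutions/site.

0.470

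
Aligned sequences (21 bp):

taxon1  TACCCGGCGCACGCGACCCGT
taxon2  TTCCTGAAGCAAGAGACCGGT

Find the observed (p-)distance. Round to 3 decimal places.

The sequences differ at 7 of 21 positions (sites 2, 5, 7, 8, 12, 14, 19).
p = 7/21 = 0.333333… ≈ 0.333 (to 3 d.p.).

0.333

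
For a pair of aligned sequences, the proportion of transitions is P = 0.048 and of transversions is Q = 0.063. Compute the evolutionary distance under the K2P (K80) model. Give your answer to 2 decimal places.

0.12

Under the Kimura two-parameter model, d = −½ ln(1 − 2P − Q) − ¼ ln(1 − 2Q).
1 − 2P − Q = 0.841, giving −½ ln(0.841) = 0.086582.
1 − 2Q = 0.874, giving −¼ ln(0.874) = 0.033669.
d = 0.086582 + 0.033669 = 0.120251.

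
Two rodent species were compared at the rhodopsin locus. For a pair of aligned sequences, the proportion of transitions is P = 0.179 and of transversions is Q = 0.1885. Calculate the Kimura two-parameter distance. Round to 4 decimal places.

0.5137

Under the Kimura two-parameter model, d = −½ ln(1 − 2P − Q) − ¼ ln(1 − 2Q).
1 − 2P − Q = 0.4535, giving −½ ln(0.4535) = 0.395380.
1 − 2Q = 0.623, giving −¼ ln(0.623) = 0.118302.
d = 0.395380 + 0.118302 = 0.513682.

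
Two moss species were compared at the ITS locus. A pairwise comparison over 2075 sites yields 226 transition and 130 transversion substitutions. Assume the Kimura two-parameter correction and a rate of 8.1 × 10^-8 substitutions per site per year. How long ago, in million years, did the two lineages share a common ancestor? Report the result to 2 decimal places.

1.22

P = 226/2075 ≈ 0.108916 and Q = 130/2075 ≈ 0.062651.
Under the Kimura two-parameter model, d = −½ ln(1 − 2P − Q) − ¼ ln(1 − 2Q).
1 − 2P − Q = 0.719517, giving −½ ln(0.719517) = 0.164588.
1 − 2Q = 0.874698, giving −¼ ln(0.874698) = 0.033469.
d = 0.164588 + 0.033469 = 0.198057.
Under a molecular clock d = 2μt, so t = d/(2μ) = 0.198057 / (2 × 8.1 × 10^-8) = 1.22 million years.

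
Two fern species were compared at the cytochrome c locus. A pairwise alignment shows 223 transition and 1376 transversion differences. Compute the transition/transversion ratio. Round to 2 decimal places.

0.16

R = 223/1376 = 0.162063… ≈ 0.16 (to 2 d.p.).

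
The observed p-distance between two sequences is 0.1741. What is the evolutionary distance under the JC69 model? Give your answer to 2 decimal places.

0.20

d = −(3/4) ln(1 − 4p/3) = −0.75 ln(1 − 0.232133) = −0.75 ln(0.767867)
  = −0.75 × (-0.264139) = 0.198104 substitutions/site.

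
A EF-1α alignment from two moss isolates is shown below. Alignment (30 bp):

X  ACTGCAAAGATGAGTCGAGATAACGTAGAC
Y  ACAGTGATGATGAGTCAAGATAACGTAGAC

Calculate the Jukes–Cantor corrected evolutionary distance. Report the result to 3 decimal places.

The sequences differ at 5 of 30 sites (3, 5, 6, 8, 17), so p = 5/30 ≈ 0.166667.
d = −(3/4) ln(1 − 4p/3) = −0.75 ln(1 − 0.222223) = −0.75 ln(0.777777)
  = −0.75 × (-0.251315) = 0.188486 substitutions/site.

0.188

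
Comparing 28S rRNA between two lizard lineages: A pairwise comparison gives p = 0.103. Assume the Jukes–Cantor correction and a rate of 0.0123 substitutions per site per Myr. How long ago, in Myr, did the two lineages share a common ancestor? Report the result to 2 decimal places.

d = −(3/4) ln(1 − 4p/3) = −0.75 ln(1 − 0.137333) = −0.75 ln(0.862667)
  = −0.75 × (-0.147727) = 0.110795 substitutions/site.
Under a molecular clock d = 2μt, so t = d/(2μ) = 0.110795 / (2 × 0.0123) = 4.50 Myr.

4.50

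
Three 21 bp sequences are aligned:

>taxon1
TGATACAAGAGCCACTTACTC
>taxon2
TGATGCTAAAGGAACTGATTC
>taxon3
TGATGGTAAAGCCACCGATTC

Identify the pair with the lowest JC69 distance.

taxon1–taxon2: 7/21 differ, p = 0.333, d = 0.441.
taxon1–taxon3: 7/21 differ, p = 0.333, d = 0.441.
taxon2–taxon3: 4/21 differ, p = 0.190, d = 0.220.
The smallest distance is between taxon2 and taxon3.

taxon2 and taxon3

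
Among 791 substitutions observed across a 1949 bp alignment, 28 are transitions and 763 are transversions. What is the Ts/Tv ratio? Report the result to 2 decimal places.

0.04

R = 28/763 = 0.036697… ≈ 0.04 (to 2 d.p.).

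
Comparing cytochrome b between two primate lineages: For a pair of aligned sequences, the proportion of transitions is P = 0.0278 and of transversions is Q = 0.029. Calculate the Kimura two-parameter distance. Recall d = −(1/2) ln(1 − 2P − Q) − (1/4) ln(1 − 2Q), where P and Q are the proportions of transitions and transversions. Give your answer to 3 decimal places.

0.059

Under the Kimura two-parameter model, d = −½ ln(1 − 2P − Q) − ¼ ln(1 − 2Q).
1 − 2P − Q = 0.9154, giving −½ ln(0.9154) = 0.044197.
1 − 2Q = 0.942, giving −¼ ln(0.942) = 0.014938.
d = 0.044197 + 0.014938 = 0.059135.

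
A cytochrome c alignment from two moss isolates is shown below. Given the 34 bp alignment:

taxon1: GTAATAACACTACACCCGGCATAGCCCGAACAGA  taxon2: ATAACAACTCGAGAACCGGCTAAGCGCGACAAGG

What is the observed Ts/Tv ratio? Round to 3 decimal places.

0.333

Transitions are A↔G and C↔T; transversions are all other mismatches.
Transitions: 3. Transversions: 9.
R = 3/9 = 0.333333… ≈ 0.333 (to 3 d.p.).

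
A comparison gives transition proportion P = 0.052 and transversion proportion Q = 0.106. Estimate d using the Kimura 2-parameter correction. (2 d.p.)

0.18

Under the Kimura two-parameter model, d = −½ ln(1 − 2P − Q) − ¼ ln(1 − 2Q).
1 − 2P − Q = 0.79, giving −½ ln(0.79) = 0.117861.
1 − 2Q = 0.788, giving −¼ ln(0.788) = 0.059564.
d = 0.117861 + 0.059564 = 0.177425.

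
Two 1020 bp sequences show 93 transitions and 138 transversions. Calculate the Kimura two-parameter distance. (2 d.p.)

P = 93/1020 ≈ 0.091176 and Q = 138/1020 ≈ 0.135294.
Under the Kimura two-parameter model, d = −½ ln(1 − 2P − Q) − ¼ ln(1 − 2Q).
1 − 2P − Q = 0.682354, giving −½ ln(0.682354) = 0.191103.
1 − 2Q = 0.729412, giving −¼ ln(0.729412) = 0.078879.
d = 0.191103 + 0.078879 = 0.269982.

0.27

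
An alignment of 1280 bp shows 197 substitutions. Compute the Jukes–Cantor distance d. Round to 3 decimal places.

0.172

p = 197/1280 ≈ 0.153906.
d = −(3/4) ln(1 − 4p/3) = −0.75 ln(1 − 0.205208) = −0.75 ln(0.794792)
  = −0.75 × (-0.229675) = 0.172256 substitutions/site.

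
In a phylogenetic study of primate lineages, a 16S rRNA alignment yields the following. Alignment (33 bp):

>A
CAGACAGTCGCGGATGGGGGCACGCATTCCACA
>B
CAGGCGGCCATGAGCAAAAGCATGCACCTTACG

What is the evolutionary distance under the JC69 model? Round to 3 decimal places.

The sequences differ at 18 of 33 sites, so p = 18/33 ≈ 0.545455.
d = −(3/4) ln(1 − 4p/3) = −0.75 ln(1 − 0.727273) = −0.75 ln(0.272727)
  = −0.75 × (-1.299284) = 0.974463 substitutions/site.

0.974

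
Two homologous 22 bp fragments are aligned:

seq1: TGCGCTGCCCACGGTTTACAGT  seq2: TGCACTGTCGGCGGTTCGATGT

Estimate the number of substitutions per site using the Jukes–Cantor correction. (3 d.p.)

0.497

The sequences differ at 8 of 22 sites (4, 8, 10, 11, 17, 18, 19, 20), so p = 8/22 ≈ 0.363636.
d = −(3/4) ln(1 − 4p/3) = −0.75 ln(1 − 0.484848) = −0.75 ln(0.515152)
  = −0.75 × (-0.663293) = 0.497470 substitutions/site.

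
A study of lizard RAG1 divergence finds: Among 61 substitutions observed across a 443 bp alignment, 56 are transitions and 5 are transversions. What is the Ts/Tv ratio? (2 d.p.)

11.20

R = 56/5 = 11.20.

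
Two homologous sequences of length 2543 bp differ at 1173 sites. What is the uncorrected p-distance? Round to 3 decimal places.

0.461

p = 1173/2543 = 0.461266… ≈ 0.461 (to 3 d.p.).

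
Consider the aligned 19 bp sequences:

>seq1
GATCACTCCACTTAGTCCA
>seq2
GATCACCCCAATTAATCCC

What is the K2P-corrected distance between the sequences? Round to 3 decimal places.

Of 19 sites, 2 differences are transitions and 2 are transversions, so P = 2/19 ≈ 0.105263 and Q = 2/19 ≈ 0.105263.
Under the Kimura two-parameter model, d = −½ ln(1 − 2P − Q) − ¼ ln(1 − 2Q).
1 − 2P − Q = 0.684211, giving −½ ln(0.684211) = 0.189744.
1 − 2Q = 0.789474, giving −¼ ln(0.789474) = 0.059097.
d = 0.189744 + 0.059097 = 0.248841.

0.249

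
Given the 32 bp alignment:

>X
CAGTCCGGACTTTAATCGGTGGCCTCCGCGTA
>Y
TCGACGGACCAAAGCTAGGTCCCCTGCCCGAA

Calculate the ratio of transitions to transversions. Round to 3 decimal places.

Transitions are A↔G and C↔T; transversions are all other mismatches.
Transitions: 3. Transversions: 14.
R = 3/14 = 0.214285… ≈ 0.214 (to 3 d.p.).

0.214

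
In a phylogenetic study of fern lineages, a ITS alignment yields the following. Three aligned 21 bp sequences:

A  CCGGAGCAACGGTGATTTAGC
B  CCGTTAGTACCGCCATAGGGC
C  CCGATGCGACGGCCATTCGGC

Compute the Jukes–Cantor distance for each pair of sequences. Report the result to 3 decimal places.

A–B: 11/21 sites differ → p ≈ 0.52381, d = −0.75 ln(1 − 0.698413) = 0.899023 ≈ 0.899.
A–C: 7/21 sites differ → p ≈ 0.333333, d = −0.75 ln(1 − 0.444444) = 0.440839 ≈ 0.441.
B–C: 7/21 sites differ → p ≈ 0.333333, d = −0.75 ln(1 − 0.444444) = 0.440839 ≈ 0.441.

d(A,B) = 0.899, d(A,C) = 0.441, d(B,C) = 0.441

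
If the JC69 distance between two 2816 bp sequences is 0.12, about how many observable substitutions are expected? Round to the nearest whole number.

312

Invert JC69: p = (3/4)(1 − e^(−4d/3)) = 0.75 × (1 − e^(-0.16)) = 0.75 × (1 − 0.852144) = 0.110892.
Expected differing sites = pL ≈ 0.110892 × 2816 = 312.271872 ≈ 312.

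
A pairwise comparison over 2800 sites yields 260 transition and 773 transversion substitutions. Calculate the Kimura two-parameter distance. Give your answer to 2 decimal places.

0.51

P = 260/2800 ≈ 0.092857 and Q = 773/2800 ≈ 0.276071.
Under the Kimura two-parameter model, d = −½ ln(1 − 2P − Q) − ¼ ln(1 − 2Q).
1 − 2P − Q = 0.538215, giving −½ ln(0.538215) = 0.309749.
1 − 2Q = 0.447858, giving −¼ ln(0.447858) = 0.200820.
d = 0.309749 + 0.200820 = 0.510569.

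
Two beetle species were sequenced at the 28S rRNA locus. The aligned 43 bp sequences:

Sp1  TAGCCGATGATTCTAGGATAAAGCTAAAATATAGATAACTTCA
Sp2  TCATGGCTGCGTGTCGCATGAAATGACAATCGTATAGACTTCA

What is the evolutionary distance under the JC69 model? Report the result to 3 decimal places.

0.860

The sequences differ at 22 of 43 sites, so p = 22/43 ≈ 0.511628.
d = −(3/4) ln(1 − 4p/3) = −0.75 ln(1 − 0.682171) = −0.75 ln(0.317829)
  = −0.75 × (-1.146242) = 0.859682 substitutions/site.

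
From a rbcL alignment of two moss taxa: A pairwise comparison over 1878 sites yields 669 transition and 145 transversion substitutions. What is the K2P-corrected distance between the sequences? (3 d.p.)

0.821

P = 669/1878 ≈ 0.35623 and Q = 145/1878 ≈ 0.07721.
Under the Kimura two-parameter model, d = −½ ln(1 − 2P − Q) − ¼ ln(1 − 2Q).
1 − 2P − Q = 0.21033, giving −½ ln(0.21033) = 0.779539.
1 − 2Q = 0.84558, giving −¼ ln(0.84558) = 0.041933.
d = 0.779539 + 0.041933 = 0.821472.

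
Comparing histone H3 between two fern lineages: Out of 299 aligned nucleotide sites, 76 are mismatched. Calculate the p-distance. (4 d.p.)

p = 76/299 = 0.254180… ≈ 0.2542 (to 4 d.p.).

0.2542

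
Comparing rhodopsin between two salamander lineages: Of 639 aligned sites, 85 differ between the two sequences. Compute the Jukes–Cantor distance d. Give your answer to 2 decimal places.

0.15

p = 85/639 ≈ 0.13302.
d = −(3/4) ln(1 − 4p/3) = −0.75 ln(1 − 0.17736) = −0.75 ln(0.82264)
  = −0.75 × (-0.195237) = 0.146428 substitutions/site.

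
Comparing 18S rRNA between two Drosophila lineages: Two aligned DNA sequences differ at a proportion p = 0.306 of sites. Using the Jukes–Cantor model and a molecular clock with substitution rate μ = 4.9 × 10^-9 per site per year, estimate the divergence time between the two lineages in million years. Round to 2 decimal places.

40.12

d = −(3/4) ln(1 − 4p/3) = −0.75 ln(1 − 0.408) = −0.75 ln(0.592)
  = −0.75 × (-0.524249) = 0.393187 substitutions/site.
Under a molecular clock d = 2μt, so t = d/(2μ) = 0.393187 / (2 × 4.9 × 10^-9) = 40.12 million years.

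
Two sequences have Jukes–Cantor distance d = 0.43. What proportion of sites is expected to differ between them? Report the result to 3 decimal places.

0.327

p = (3/4)(1 − e^(−4d/3)) = 0.75 × (1 − e^(-0.573333)) = 0.75 × (1 − 0.563644) = 0.327267.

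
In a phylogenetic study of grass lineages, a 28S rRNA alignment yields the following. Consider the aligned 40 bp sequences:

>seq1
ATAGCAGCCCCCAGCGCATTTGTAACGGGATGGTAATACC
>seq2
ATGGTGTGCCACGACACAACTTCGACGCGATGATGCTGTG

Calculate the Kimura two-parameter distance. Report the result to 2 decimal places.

1.08

Of 40 sites, 13 differences are transitions and 8 are transversions, so P = 13/40 = 0.325 and Q = 8/40 = 0.2.
Under the Kimura two-parameter model, d = −½ ln(1 − 2P − Q) − ¼ ln(1 − 2Q).
1 − 2P − Q = 0.15, giving −½ ln(0.15) = 0.948560.
1 − 2Q = 0.6, giving −¼ ln(0.6) = 0.127706.
d = 0.948560 + 0.127706 = 1.076266.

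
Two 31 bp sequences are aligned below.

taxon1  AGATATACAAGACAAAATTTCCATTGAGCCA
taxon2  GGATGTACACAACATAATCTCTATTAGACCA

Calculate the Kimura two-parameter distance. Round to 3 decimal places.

Of 31 sites, 8 differences are transitions and 2 are transversions, so P = 8/31 ≈ 0.258065 and Q = 2/31 ≈ 0.064516.
Under the Kimura two-parameter model, d = −½ ln(1 − 2P − Q) − ¼ ln(1 − 2Q).
1 − 2P − Q = 0.419354, giving −½ ln(0.419354) = 0.434520.
1 − 2Q = 0.870968, giving −¼ ln(0.870968) = 0.034538.
d = 0.434520 + 0.034538 = 0.469058.

0.469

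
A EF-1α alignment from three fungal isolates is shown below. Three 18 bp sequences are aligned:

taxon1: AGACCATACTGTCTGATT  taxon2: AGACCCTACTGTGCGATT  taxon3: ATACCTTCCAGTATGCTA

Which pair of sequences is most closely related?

taxon1–taxon2: 3/18 differ, p = 0.167, d = 0.188.
taxon1–taxon3: 7/18 differ, p = 0.389, d = 0.548.
taxon2–taxon3: 8/18 differ, p = 0.444, d = 0.673.
The smallest distance is between taxon1 and taxon2.

taxon1 and taxon2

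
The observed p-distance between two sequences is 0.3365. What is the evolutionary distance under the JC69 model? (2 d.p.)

0.45

d = −(3/4) ln(1 − 4p/3) = −0.75 ln(1 − 0.448667) = −0.75 ln(0.551333)
  = −0.75 × (-0.595416) = 0.446562 substitutions/site.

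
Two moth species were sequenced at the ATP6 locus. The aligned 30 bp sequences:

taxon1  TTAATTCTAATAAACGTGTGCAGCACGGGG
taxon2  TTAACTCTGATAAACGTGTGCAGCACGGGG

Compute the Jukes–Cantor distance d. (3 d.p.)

The sequences differ at 2 of 30 sites (5, 9), so p = 2/30 ≈ 0.066667.
d = −(3/4) ln(1 − 4p/3) = −0.75 ln(1 − 0.088889) = −0.75 ln(0.911111)
  = −0.75 × (-0.093091) = 0.069818 substitutions/site.

0.070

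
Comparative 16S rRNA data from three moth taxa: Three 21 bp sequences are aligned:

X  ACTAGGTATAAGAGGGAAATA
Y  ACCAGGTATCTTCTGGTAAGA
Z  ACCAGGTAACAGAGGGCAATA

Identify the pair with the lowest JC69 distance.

X and Z

X–Y: 8/21 differ, p = 0.381, d = 0.532.
X–Z: 4/21 differ, p = 0.190, d = 0.220.
Y–Z: 7/21 differ, p = 0.333, d = 0.441.
The smallest distance is between X and Z.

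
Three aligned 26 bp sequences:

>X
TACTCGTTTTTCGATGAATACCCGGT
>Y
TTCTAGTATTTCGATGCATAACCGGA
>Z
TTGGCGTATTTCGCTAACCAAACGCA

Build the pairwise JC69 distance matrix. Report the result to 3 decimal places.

X–Y: 6/26 sites differ → p ≈ 0.230769, d = −0.75 ln(1 − 0.307692) = 0.275793 ≈ 0.276.
X–Z: 12/26 sites differ → p ≈ 0.461538, d = −0.75 ln(1 − 0.615384) = 0.716632 ≈ 0.717.
Y–Z: 10/26 sites differ → p ≈ 0.384615, d = −0.75 ln(1 − 0.51282) = 0.539341 ≈ 0.539.

d(X,Y) = 0.276, d(X,Z) = 0.717, d(Y,Z) = 0.539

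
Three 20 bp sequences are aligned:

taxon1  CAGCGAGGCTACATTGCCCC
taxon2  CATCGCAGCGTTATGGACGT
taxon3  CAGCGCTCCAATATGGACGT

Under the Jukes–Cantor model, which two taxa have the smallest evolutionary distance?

taxon1–taxon2: 10/20 differ, p = 0.500, d = 0.824.
taxon1–taxon3: 9/20 differ, p = 0.450, d = 0.687.
taxon2–taxon3: 5/20 differ, p = 0.250, d = 0.304.
The smallest distance is between taxon2 and taxon3.

taxon2 and taxon3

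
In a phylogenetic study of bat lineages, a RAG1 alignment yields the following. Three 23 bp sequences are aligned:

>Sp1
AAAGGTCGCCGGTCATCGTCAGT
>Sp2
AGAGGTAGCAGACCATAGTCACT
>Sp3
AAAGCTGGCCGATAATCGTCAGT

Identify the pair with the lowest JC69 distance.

Sp1 and Sp3

Sp1–Sp2: 7/23 differ, p = 0.304, d = 0.390.
Sp1–Sp3: 4/23 differ, p = 0.174, d = 0.198.
Sp2–Sp3: 8/23 differ, p = 0.348, d = 0.467.
The smallest distance is between Sp1 and Sp3.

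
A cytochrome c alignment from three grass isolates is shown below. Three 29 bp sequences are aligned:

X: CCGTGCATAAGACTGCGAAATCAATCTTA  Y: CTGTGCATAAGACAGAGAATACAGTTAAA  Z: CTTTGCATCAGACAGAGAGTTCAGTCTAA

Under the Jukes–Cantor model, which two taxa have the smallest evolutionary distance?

X–Y: 9/29 differ, p = 0.310, d = 0.401.
X–Z: 9/29 differ, p = 0.310, d = 0.401.
Y–Z: 6/29 differ, p = 0.207, d = 0.242.
The smallest distance is between Y and Z.

Y and Z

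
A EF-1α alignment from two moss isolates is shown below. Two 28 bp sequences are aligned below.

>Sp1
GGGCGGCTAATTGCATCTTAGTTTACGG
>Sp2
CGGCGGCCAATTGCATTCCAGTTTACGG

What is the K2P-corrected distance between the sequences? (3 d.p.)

0.212

Of 28 sites, 4 differences are transitions and 1 are transversions, so P = 4/28 ≈ 0.142857 and Q = 1/28 ≈ 0.035714.
Under the Kimura two-parameter model, d = −½ ln(1 − 2P − Q) − ¼ ln(1 − 2Q).
1 − 2P − Q = 0.678572, giving −½ ln(0.678572) = 0.193882.
1 − 2Q = 0.928572, giving −¼ ln(0.928572) = 0.018527.
d = 0.193882 + 0.018527 = 0.212409.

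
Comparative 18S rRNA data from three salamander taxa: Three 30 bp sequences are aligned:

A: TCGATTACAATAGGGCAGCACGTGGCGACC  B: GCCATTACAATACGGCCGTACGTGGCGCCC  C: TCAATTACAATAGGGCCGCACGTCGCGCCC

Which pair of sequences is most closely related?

A and C

A–B: 6/30 differ, p = 0.200, d = 0.233.
A–C: 4/30 differ, p = 0.133, d = 0.147.
B–C: 5/30 differ, p = 0.167, d = 0.188.
The smallest distance is between A and C.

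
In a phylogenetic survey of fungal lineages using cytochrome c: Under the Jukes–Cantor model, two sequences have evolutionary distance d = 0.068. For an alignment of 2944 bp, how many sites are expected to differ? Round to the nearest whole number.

Invert JC69: p = (3/4)(1 − e^(−4d/3)) = 0.75 × (1 − e^(-0.090667)) = 0.75 × (1 − 0.913322) = 0.065009.
Expected differing sites = pL ≈ 0.065009 × 2944 = 191.386496 ≈ 191.

191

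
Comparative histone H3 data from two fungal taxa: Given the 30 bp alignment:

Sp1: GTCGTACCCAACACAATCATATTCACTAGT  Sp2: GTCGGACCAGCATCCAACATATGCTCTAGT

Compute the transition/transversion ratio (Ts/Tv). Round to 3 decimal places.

0.111

Transitions are A↔G and C↔T; transversions are all other mismatches.
Transitions: 1. Transversions: 9.
R = 1/9 = 0.111111… ≈ 0.111 (to 3 d.p.).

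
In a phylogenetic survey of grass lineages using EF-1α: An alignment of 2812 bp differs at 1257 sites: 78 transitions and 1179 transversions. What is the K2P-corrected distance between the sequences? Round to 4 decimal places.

0.7778

P = 78/2812 ≈ 0.027738 and Q = 1179/2812 ≈ 0.419275.
Under the Kimura two-parameter model, d = −½ ln(1 − 2P − Q) − ¼ ln(1 − 2Q).
1 − 2P − Q = 0.525249, giving −½ ln(0.525249) = 0.321941.
1 − 2Q = 0.16145, giving −¼ ln(0.16145) = 0.455890.
d = 0.321941 + 0.455890 = 0.777831.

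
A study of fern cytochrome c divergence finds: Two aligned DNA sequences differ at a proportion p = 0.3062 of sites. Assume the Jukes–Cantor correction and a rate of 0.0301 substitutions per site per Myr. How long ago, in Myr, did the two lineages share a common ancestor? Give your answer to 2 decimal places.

6.54

d = −(3/4) ln(1 − 4p/3) = −0.75 ln(1 − 0.408267) = −0.75 ln(0.591733)
  = −0.75 × (-0.524700) = 0.393525 substitutions/site.
Under a molecular clock d = 2μt, so t = d/(2μ) = 0.393525 / (2 × 0.0301) = 6.54 Myr.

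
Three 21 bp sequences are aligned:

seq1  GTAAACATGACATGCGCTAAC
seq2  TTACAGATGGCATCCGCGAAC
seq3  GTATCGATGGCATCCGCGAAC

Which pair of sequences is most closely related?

seq2 and seq3

seq1–seq2: 6/21 differ, p = 0.286, d = 0.360.
seq1–seq3: 6/21 differ, p = 0.286, d = 0.360.
seq2–seq3: 3/21 differ, p = 0.143, d = 0.158.
The smallest distance is between seq2 and seq3.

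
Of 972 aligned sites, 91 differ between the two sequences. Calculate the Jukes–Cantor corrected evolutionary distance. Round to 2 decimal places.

p = 91/972 ≈ 0.093621.
d = −(3/4) ln(1 − 4p/3) = −0.75 ln(1 − 0.124828) = −0.75 ln(0.875172)
  = −0.75 × (-0.133335) = 0.100001 substitutions/site.

0.10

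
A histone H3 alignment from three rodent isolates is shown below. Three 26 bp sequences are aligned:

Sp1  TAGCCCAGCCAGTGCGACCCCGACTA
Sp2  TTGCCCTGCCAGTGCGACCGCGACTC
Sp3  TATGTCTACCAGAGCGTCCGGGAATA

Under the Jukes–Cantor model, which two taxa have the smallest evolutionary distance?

Sp1 and Sp2

Sp1–Sp2: 4/26 differ, p = 0.154, d = 0.172.
Sp1–Sp3: 10/26 differ, p = 0.385, d = 0.539.
Sp2–Sp3: 10/26 differ, p = 0.385, d = 0.539.
The smallest distance is between Sp1 and Sp2.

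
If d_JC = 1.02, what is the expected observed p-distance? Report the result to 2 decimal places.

0.56

p = (3/4)(1 − e^(−4d/3)) = 0.75 × (1 − e^(-1.36)) = 0.75 × (1 − 0.256661) = 0.557504.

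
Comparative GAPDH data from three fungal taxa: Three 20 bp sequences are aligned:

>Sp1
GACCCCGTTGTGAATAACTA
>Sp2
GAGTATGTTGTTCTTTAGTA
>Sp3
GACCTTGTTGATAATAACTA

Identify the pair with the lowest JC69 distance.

Sp1 and Sp3

Sp1–Sp2: 9/20 differ, p = 0.450, d = 0.687.
Sp1–Sp3: 4/20 differ, p = 0.200, d = 0.233.
Sp2–Sp3: 8/20 differ, p = 0.400, d = 0.572.
The smallest distance is between Sp1 and Sp3.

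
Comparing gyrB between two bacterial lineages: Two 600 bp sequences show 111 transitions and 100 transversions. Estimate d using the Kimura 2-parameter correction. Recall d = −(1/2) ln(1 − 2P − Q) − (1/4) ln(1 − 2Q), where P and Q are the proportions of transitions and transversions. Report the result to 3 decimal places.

0.486

P = 111/600 = 0.185 and Q = 100/600 ≈ 0.166667.
Under the Kimura two-parameter model, d = −½ ln(1 − 2P − Q) − ¼ ln(1 − 2Q).
1 − 2P − Q = 0.463333, giving −½ ln(0.463333) = 0.384655.
1 − 2Q = 0.666666, giving −¼ ln(0.666666) = 0.101367.
d = 0.384655 + 0.101367 = 0.486022.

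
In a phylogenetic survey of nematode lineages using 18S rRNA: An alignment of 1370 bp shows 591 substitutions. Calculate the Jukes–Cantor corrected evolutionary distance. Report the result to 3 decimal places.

p = 591/1370 ≈ 0.431387.
d = −(3/4) ln(1 − 4p/3) = −0.75 ln(1 − 0.575183) = −0.75 ln(0.424817)
  = −0.75 × (-0.856097) = 0.642073 substitutions/site.

0.642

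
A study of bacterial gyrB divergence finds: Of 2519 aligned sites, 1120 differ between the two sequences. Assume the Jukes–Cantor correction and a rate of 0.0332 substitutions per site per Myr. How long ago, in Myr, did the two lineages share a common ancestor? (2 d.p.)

p = 1120/2519 ≈ 0.444621.
d = −(3/4) ln(1 − 4p/3) = −0.75 ln(1 − 0.592828) = −0.75 ln(0.407172)
  = −0.75 × (-0.898520) = 0.673890 substitutions/site.
Under a molecular clock d = 2μt, so t = d/(2μ) = 0.673890 / (2 × 0.0332) = 10.15 Myr.

10.15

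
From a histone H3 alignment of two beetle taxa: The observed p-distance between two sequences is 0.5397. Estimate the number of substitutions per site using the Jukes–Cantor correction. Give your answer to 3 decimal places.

0.954

d = −(3/4) ln(1 − 4p/3) = −0.75 ln(1 − 0.7196) = −0.75 ln(0.2804)
  = −0.75 × (-1.271538) = 0.953654 substitutions/site.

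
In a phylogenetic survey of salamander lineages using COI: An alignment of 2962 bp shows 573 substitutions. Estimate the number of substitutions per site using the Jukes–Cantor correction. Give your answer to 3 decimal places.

0.224

p = 573/2962 ≈ 0.19345.
d = −(3/4) ln(1 − 4p/3) = −0.75 ln(1 − 0.257933) = −0.75 ln(0.742067)
  = −0.75 × (-0.298316) = 0.223737 substitutions/site.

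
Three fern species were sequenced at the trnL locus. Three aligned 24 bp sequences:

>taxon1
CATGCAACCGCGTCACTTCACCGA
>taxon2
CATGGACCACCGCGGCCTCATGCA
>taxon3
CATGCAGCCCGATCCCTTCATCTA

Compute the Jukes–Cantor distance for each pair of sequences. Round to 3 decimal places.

taxon1–taxon2: 11/24 sites differ → p ≈ 0.458333, d = −0.75 ln(1 − 0.611111) = 0.708346 ≈ 0.708.
taxon1–taxon3: 7/24 sites differ → p ≈ 0.291667, d = −0.75 ln(1 − 0.388889) = 0.369358 ≈ 0.369.
taxon2–taxon3: 11/24 sites differ → p ≈ 0.458333, d = −0.75 ln(1 − 0.611111) = 0.708346 ≈ 0.708.

d(taxon1,taxon2) = 0.708, d(taxon1,taxon3) = 0.369, d(taxon2,taxon3) = 0.708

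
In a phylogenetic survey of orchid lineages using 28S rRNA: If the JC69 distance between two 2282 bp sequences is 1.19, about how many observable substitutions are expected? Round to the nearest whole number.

1361

Invert JC69: p = (3/4)(1 − e^(−4d/3)) = 0.75 × (1 − e^(-1.586667)) = 0.75 × (1 − 0.204606) = 0.596546.
Expected differing sites = pL ≈ 0.596546 × 2282 = 1361.317972 ≈ 1361.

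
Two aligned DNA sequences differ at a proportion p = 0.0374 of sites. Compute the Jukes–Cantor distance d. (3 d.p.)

0.038

d = −(3/4) ln(1 − 4p/3) = −0.75 ln(1 − 0.049867) = −0.75 ln(0.950133)
  = −0.75 × (-0.051153) = 0.038365 substitutions/site.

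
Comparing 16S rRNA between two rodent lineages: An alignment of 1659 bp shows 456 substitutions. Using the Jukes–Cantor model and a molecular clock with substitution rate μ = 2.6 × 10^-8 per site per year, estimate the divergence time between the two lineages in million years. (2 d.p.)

6.58

p = 456/1659 ≈ 0.274864.
d = −(3/4) ln(1 − 4p/3) = −0.75 ln(1 − 0.366485) = −0.75 ln(0.633515)
  = −0.75 × (-0.456472) = 0.342354 substitutions/site.
Under a molecular clock d = 2μt, so t = d/(2μ) = 0.342354 / (2 × 2.6 × 10^-8) = 6.58 million years.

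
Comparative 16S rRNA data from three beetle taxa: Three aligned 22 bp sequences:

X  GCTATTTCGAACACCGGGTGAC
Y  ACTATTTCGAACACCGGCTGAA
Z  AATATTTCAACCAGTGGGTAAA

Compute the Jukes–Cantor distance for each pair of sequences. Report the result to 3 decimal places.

d(X,Y) = 0.151, d(X,Z) = 0.497, d(Y,Z) = 0.414

X–Y: 3/22 sites differ → p ≈ 0.136364, d = −0.75 ln(1 − 0.181819) = 0.150504 ≈ 0.151.
X–Z: 8/22 sites differ → p ≈ 0.363636, d = −0.75 ln(1 − 0.484848) = 0.497470 ≈ 0.497.
Y–Z: 7/22 sites differ → p ≈ 0.318182, d = −0.75 ln(1 − 0.424243) = 0.414052 ≈ 0.414.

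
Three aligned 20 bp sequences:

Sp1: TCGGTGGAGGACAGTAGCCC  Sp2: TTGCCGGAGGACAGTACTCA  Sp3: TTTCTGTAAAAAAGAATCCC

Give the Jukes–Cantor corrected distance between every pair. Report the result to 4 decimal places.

d(Sp1,Sp2) = 0.3831, d(Sp1,Sp3) = 0.6872, d(Sp2,Sp3) = 0.8240

Sp1–Sp2: 6/20 sites differ → p = 0.3, d = −0.75 ln(1 − 0.4) = 0.383119 ≈ 0.3831.
Sp1–Sp3: 9/20 sites differ → p = 0.45, d = −0.75 ln(1 − 0.6) = 0.687218 ≈ 0.6872.
Sp2–Sp3: 10/20 sites differ → p = 0.5, d = −0.75 ln(1 − 0.666667) = 0.823960 ≈ 0.8240.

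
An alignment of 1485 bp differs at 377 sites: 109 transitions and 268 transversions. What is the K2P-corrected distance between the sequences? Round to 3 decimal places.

0.310

P = 109/1485 ≈ 0.073401 and Q = 268/1485 ≈ 0.180471.
Under the Kimura two-parameter model, d = −½ ln(1 − 2P − Q) − ¼ ln(1 − 2Q).
1 − 2P − Q = 0.672727, giving −½ ln(0.672727) = 0.198208.
1 − 2Q = 0.639058, giving −¼ ln(0.639058) = 0.111940.
d = 0.198208 + 0.111940 = 0.310148.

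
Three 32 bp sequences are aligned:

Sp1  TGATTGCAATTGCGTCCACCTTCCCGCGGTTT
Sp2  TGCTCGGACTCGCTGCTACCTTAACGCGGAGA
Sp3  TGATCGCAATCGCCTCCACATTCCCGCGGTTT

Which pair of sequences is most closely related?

Sp1–Sp2: 13/32 differ, p = 0.406, d = 0.585.
Sp1–Sp3: 4/32 differ, p = 0.125, d = 0.137.
Sp2–Sp3: 12/32 differ, p = 0.375, d = 0.520.
The smallest distance is between Sp1 and Sp3.

Sp1 and Sp3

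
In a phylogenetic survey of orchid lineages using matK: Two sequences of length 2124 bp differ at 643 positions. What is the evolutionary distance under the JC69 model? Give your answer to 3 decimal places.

p = 643/2124 ≈ 0.302731.
d = −(3/4) ln(1 − 4p/3) = −0.75 ln(1 − 0.403641) = −0.75 ln(0.596359)
  = −0.75 × (-0.516912) = 0.387684 substitutions/site.

0.388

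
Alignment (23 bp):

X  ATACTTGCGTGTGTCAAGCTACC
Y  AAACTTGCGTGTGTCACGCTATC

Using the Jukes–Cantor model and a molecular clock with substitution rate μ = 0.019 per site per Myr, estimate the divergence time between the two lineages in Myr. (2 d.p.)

3.77

The sequences differ at 3 of 23 sites (2, 17, 22), so p = 3/23 ≈ 0.130435.
d = −(3/4) ln(1 − 4p/3) = −0.75 ln(1 − 0.173913) = −0.75 ln(0.826087)
  = −0.75 × (-0.191055) = 0.143291 substitutions/site.
Under a molecular clock d = 2μt, so t = d/(2μ) = 0.143291 / (2 × 0.019) = 3.77 Myr.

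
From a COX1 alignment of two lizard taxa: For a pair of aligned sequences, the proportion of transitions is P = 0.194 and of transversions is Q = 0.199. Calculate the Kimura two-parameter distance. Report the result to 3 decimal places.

0.569

Under the Kimura two-parameter model, d = −½ ln(1 − 2P − Q) − ¼ ln(1 − 2Q).
1 − 2P − Q = 0.413, giving −½ ln(0.413) = 0.442154.
1 − 2Q = 0.602, giving −¼ ln(0.602) = 0.126874.
d = 0.442154 + 0.126874 = 0.569028.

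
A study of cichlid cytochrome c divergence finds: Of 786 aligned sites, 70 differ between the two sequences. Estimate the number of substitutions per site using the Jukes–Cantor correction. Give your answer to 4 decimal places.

p = 70/786 ≈ 0.089059.
d = −(3/4) ln(1 − 4p/3) = −0.75 ln(1 − 0.118745) = −0.75 ln(0.881255)
  = −0.75 × (-0.126408) = 0.094806 substitutions/site.

0.0948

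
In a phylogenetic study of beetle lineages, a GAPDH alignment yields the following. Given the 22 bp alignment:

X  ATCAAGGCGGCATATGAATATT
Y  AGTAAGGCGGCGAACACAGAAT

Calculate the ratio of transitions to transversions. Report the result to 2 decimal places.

Transitions are A↔G and C↔T; transversions are all other mismatches.
Transitions: 4. Transversions: 5.
R = 4/5 = 0.80.

0.80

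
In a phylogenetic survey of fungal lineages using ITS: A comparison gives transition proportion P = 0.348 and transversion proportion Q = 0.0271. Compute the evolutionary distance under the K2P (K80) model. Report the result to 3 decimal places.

0.656

Under the Kimura two-parameter model, d = −½ ln(1 − 2P − Q) − ¼ ln(1 − 2Q).
1 − 2P − Q = 0.2769, giving −½ ln(0.2769) = 0.642049.
1 − 2Q = 0.9458, giving −¼ ln(0.9458) = 0.013931.
d = 0.642049 + 0.013931 = 0.655980.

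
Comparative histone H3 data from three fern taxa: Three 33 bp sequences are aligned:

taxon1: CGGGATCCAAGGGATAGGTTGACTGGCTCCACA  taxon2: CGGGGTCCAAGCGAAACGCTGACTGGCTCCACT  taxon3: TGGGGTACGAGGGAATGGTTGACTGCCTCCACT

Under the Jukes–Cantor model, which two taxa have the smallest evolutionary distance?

taxon1 and taxon2

taxon1–taxon2: 6/33 differ, p = 0.182, d = 0.208.
taxon1–taxon3: 8/33 differ, p = 0.242, d = 0.293.
taxon2–taxon3: 8/33 differ, p = 0.242, d = 0.293.
The smallest distance is between taxon1 and taxon2.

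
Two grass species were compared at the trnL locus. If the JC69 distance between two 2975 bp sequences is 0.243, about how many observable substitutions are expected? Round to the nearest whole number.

Invert JC69: p = (3/4)(1 − e^(−4d/3)) = 0.75 × (1 − e^(-0.324)) = 0.75 × (1 − 0.723250) = 0.207563.
Expected differing sites = pL ≈ 0.207563 × 2975 = 617.499925 ≈ 617.

617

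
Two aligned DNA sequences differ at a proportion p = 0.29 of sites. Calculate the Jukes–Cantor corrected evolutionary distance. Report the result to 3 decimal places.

d = −(3/4) ln(1 − 4p/3) = −0.75 ln(1 − 0.386667) = −0.75 ln(0.613333)
  = −0.75 × (-0.488847) = 0.366635 substitutions/site.

0.367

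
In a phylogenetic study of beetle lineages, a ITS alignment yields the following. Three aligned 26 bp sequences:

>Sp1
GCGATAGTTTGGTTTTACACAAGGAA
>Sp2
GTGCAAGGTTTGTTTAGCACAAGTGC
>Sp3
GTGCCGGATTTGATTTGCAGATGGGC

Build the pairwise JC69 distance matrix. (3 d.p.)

d(Sp1,Sp2) = 0.539, d(Sp1,Sp3) = 0.717, d(Sp2,Sp3) = 0.396

Sp1–Sp2: 10/26 sites differ → p ≈ 0.384615, d = −0.75 ln(1 − 0.51282) = 0.539341 ≈ 0.539.
Sp1–Sp3: 12/26 sites differ → p ≈ 0.461538, d = −0.75 ln(1 − 0.615384) = 0.716632 ≈ 0.717.
Sp2–Sp3: 8/26 sites differ → p ≈ 0.307692, d = −0.75 ln(1 − 0.410256) = 0.396050 ≈ 0.396.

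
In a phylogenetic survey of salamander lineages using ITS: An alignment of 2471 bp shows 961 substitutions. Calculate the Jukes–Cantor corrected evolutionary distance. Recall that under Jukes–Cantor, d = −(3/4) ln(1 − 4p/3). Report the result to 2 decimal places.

0.55

p = 961/2471 ≈ 0.388911.
d = −(3/4) ln(1 − 4p/3) = −0.75 ln(1 − 0.518548) = −0.75 ln(0.481452)
  = −0.75 × (-0.730949) = 0.548212 substitutions/site.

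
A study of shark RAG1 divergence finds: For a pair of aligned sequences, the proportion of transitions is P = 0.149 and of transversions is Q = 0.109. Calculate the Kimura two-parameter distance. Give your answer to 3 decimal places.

Under the Kimura two-parameter model, d = −½ ln(1 − 2P − Q) − ¼ ln(1 − 2Q).
1 − 2P − Q = 0.593, giving −½ ln(0.593) = 0.261280.
1 − 2Q = 0.782, giving −¼ ln(0.782) = 0.061475.
d = 0.261280 + 0.061475 = 0.322755.

0.323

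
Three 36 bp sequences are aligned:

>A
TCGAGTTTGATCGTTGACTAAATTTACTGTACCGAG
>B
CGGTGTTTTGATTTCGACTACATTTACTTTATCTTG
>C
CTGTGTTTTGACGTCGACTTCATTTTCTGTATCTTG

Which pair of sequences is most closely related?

A–B: 14/36 differ, p = 0.389, d = 0.548.
A–C: 13/36 differ, p = 0.361, d = 0.493.
B–C: 6/36 differ, p = 0.167, d = 0.188.
The smallest distance is between B and C.

B and C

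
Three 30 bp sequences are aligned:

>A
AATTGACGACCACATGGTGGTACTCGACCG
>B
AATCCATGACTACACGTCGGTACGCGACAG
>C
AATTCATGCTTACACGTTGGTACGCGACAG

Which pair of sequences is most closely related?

A–B: 9/30 differ, p = 0.300, d = 0.383.
A–C: 9/30 differ, p = 0.300, d = 0.383.
B–C: 4/30 differ, p = 0.133, d = 0.147.
The smallest distance is between B and C.

B and C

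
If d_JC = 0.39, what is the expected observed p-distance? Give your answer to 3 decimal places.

p = (3/4)(1 − e^(−4d/3)) = 0.75 × (1 − e^(-0.52)) = 0.75 × (1 − 0.594521) = 0.304109.

0.304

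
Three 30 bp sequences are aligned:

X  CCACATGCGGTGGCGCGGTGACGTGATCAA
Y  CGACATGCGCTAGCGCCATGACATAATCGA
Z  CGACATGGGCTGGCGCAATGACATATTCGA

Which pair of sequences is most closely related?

Y and Z

X–Y: 8/30 differ, p = 0.267, d = 0.330.
X–Z: 9/30 differ, p = 0.300, d = 0.383.
Y–Z: 4/30 differ, p = 0.133, d = 0.147.
The smallest distance is between Y and Z.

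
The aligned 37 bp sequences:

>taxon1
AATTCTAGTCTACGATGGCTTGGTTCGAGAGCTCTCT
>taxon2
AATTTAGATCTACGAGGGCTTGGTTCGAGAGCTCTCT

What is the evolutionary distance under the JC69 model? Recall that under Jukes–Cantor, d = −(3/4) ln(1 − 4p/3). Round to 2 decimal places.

The sequences differ at 5 of 37 sites (5, 6, 7, 8, 16), so p = 5/37 ≈ 0.135135.
d = −(3/4) ln(1 − 4p/3) = −0.75 ln(1 − 0.18018) = −0.75 ln(0.81982)
  = −0.75 × (-0.198670) = 0.149003 substitutions/site.

0.15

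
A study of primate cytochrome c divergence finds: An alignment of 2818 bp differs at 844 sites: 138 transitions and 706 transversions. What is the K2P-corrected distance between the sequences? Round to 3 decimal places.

0.388

P = 138/2818 ≈ 0.048971 and Q = 706/2818 ≈ 0.250532.
Under the Kimura two-parameter model, d = −½ ln(1 − 2P − Q) − ¼ ln(1 − 2Q).
1 − 2P − Q = 0.651526, giving −½ ln(0.651526) = 0.214219.
1 − 2Q = 0.498936, giving −¼ ln(0.498936) = 0.173819.
d = 0.214219 + 0.173819 = 0.388038.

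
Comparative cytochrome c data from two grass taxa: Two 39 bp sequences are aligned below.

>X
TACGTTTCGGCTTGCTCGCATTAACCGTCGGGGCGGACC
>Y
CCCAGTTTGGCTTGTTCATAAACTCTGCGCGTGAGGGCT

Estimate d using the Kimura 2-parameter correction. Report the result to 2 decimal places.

0.91

Of 39 sites, 10 differences are transitions and 10 are transversions, so P = 10/39 ≈ 0.25641 and Q = 10/39 ≈ 0.25641.
Under the Kimura two-parameter model, d = −½ ln(1 − 2P − Q) − ¼ ln(1 − 2Q).
1 − 2P − Q = 0.23077, giving −½ ln(0.23077) = 0.733167.
1 − 2Q = 0.48718, giving −¼ ln(0.48718) = 0.179780.
d = 0.733167 + 0.179780 = 0.912947.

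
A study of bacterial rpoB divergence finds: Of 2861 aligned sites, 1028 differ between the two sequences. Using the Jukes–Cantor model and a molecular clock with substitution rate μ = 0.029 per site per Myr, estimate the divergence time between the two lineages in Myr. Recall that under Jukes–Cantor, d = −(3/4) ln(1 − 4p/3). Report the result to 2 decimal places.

8.43

p = 1028/2861 ≈ 0.359315.
d = −(3/4) ln(1 − 4p/3) = −0.75 ln(1 − 0.479087) = −0.75 ln(0.520913)
  = −0.75 × (-0.652172) = 0.489129 substitutions/site.
Under a molecular clock d = 2μt, so t = d/(2μ) = 0.489129 / (2 × 0.029) = 8.43 Myr.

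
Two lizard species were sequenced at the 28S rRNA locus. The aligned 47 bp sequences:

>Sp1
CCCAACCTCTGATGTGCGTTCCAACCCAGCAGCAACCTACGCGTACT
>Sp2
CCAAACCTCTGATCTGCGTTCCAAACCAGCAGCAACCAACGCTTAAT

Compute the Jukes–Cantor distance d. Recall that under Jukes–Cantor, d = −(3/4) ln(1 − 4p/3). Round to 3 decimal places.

The sequences differ at 6 of 47 sites (3, 14, 25, 38, 43, 46), so p = 6/47 ≈ 0.12766.
d = −(3/4) ln(1 − 4p/3) = −0.75 ln(1 − 0.170213) = −0.75 ln(0.829787)
  = −0.75 × (-0.186586) = 0.139940 substitutions/site.

0.140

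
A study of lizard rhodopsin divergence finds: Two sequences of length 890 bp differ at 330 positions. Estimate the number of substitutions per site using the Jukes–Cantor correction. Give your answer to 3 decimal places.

p = 330/890 ≈ 0.370787.
d = −(3/4) ln(1 − 4p/3) = −0.75 ln(1 − 0.494383) = −0.75 ln(0.505617)
  = −0.75 × (-0.681976) = 0.511482 substitutions/site.

0.511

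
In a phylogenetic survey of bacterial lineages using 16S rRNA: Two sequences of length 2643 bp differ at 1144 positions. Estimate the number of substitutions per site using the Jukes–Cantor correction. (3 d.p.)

0.646

p = 1144/2643 ≈ 0.432841.
d = −(3/4) ln(1 − 4p/3) = −0.75 ln(1 − 0.577121) = −0.75 ln(0.422879)
  = −0.75 × (-0.860669) = 0.645502 substitutions/site.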